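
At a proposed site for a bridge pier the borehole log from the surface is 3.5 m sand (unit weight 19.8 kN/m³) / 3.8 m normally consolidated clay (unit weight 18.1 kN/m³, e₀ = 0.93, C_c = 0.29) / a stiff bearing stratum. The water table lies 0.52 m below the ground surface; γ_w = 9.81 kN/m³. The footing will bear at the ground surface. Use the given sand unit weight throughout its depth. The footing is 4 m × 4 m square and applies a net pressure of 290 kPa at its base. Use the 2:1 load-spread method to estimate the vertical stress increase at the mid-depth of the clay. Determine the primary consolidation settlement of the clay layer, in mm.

S_c ≈ 164 mm

Mid-depth of clay below the ground surface: z = 3.5 + 3.8/2 = 5.4 m.
Total vertical stress at mid-clay: σ_v = 19.8×3.5 + 18.1×1.9 = 103.69 kPa.
Pore pressure: u = 9.81×(5.4 − 0.52) = 47.873 kPa.
Initial effective stress: σ'_0 = σ_v − u = 103.69 − 47.873 = 55.817 kPa.
Stress increase at mid-clay by the 2:1 spreading method:
Δσ = qBL/((B+z)(L+z)) = 290×4×4/((4+5.4)(4+5.4)) = 52.512 kPa
Final effective stress: σ'_f = σ'_0 + Δσ = 55.817 + 52.512 = 108.33 kPa.
Normally consolidated clay, so the full stress increment lies on the virgin compression line:
S_c = C_c·H/(1+e₀)·log₁₀(σ'_f/σ'_0) = 0.29×3.8/(1+0.93)×log₁₀(108.33/55.817)
    = 0.57098 × 0.28798 = 0.1644 m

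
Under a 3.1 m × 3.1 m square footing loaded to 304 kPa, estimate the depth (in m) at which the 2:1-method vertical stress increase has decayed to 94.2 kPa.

2:1 spreading — at depth z the loaded area has grown by z in each plan dimension:
qB²/(B+z)² = Δσ_z ⇒ z = B(√(q/Δσ_z) − 1) = 3.1×(√(304/94.2) − 1) = 2.469 m

z ≈ 2.47 m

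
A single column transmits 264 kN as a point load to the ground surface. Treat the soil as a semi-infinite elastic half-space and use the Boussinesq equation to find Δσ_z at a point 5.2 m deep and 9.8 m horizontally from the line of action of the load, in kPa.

Δσ_z ≈ 0.105 kPa

Boussinesq vertical stress below a point load on an elastic half-space:
Δσ_z = 3P/(2πz²) · [1 + (r/z)²]^(−5/2)
r/z = 9.8/5.2 = 1.8846; [1+(r/z)²]^(−5/2) = 0.022623.
Δσ_z = 3×264/(2π×5.2²) × 0.022623 = 4.6616 × 0.022623 = 0.1055 kPa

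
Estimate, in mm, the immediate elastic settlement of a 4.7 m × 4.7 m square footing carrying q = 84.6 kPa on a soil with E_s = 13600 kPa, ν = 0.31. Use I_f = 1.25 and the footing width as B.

S_e ≈ 33 mm

Immediate (elastic) settlement: S_e = q·B·(1−ν²)/E_s · I_f.
S_e = 84.6 × 4.7 × (1 − 0.31²) / 13600 × 1.25
    = 84.6 × 4.7 × 0.9039 / 13600 × 1.25
    = 0.03303 m = 33.03 mm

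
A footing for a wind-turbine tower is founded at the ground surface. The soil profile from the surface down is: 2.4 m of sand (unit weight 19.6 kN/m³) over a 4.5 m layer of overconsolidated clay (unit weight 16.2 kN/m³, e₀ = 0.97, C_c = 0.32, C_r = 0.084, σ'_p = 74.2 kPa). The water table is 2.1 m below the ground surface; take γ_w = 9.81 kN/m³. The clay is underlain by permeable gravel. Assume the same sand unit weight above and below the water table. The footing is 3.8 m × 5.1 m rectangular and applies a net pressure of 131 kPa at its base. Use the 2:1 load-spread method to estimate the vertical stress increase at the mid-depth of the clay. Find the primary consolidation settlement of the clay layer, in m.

Mid-depth of clay below the ground surface: z = 2.4 + 4.5/2 = 4.65 m.
Total vertical stress at mid-clay: σ_v = 19.6×2.4 + 16.2×2.25 = 83.49 kPa.
Pore pressure: u = 9.81×(4.65 − 2.1) = 25.015 kPa.
Initial effective stress: σ'_0 = σ_v − u = 83.49 − 25.015 = 58.475 kPa.
Stress increase at mid-clay by the 2:1 spreading method:
Δσ = qBL/((B+z)(L+z)) = 131×3.8×5.1/((3.8+4.65)(5.1+4.65)) = 30.815 kPa
Final effective stress: σ'_f = 58.475 + 30.815 = 89.29 kPa.
σ'_f = 89.29 > σ'_p = 74.2 kPa, so the stress path crosses the preconsolidation pressure — recompression up to σ'_p, then virgin compression beyond:
S_c = H/(1+e₀)·[C_r·log₁₀(σ'_p/σ'_0) + C_c·log₁₀(σ'_f/σ'_p)]
    = 4.5/1.97 × [0.084×log₁₀(74.2/58.475) + 0.32×log₁₀(89.29/74.2)]
    = 2.2843 × [0.0086884 + 0.025728] = 0.07862 m

S_c ≈ 0.0786 m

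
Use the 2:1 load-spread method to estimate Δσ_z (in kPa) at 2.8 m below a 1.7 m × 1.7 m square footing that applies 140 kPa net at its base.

Δσ_z ≈ 20 kPa

By the 2:1 method the load spreads at 1 horizontal : 2 vertical, so at depth z the loaded area has grown by z in each plan dimension:
Δσ = qBL/((B+z)(L+z)) = 140×1.7×1.7/((1.7+2.8)(1.7+2.8)) = 19.98 kPa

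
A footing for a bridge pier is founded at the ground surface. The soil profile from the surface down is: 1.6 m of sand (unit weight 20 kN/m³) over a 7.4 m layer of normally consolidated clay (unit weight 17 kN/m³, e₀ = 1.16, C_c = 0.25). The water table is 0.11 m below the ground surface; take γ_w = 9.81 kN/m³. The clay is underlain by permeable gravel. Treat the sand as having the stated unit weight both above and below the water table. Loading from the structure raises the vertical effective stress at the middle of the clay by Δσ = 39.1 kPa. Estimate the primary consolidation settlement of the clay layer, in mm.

Mid-depth of clay below the ground surface: z = 1.6 + 7.4/2 = 5.3 m.
Total vertical stress at mid-clay: σ_v = 20×1.6 + 17×3.7 = 94.9 kPa.
Pore pressure: u = 9.81×(5.3 − 0.11) = 50.914 kPa.
Initial effective stress: σ'_0 = σ_v − u = 94.9 − 50.914 = 43.986 kPa.
Final effective stress: σ'_f = σ'_0 + Δσ = 43.986 + 39.1 = 83.086 kPa.
Normally consolidated clay, so the full stress increment lies on the virgin compression line:
S_c = C_c·H/(1+e₀)·log₁₀(σ'_f/σ'_0) = 0.25×7.4/(1+1.16)×log₁₀(83.086/43.986)
    = 0.85648 × 0.27621 = 0.2366 m

S_c ≈ 237 mm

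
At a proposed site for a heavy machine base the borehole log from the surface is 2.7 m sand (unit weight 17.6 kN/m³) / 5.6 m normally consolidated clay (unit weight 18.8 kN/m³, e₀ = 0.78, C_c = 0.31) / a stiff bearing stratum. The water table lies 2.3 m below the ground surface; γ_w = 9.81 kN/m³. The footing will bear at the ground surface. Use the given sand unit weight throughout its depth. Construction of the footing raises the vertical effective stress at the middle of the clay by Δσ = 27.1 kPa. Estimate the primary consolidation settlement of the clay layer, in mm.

S_c ≈ 141 mm

Mid-depth of clay below the ground surface: z = 2.7 + 5.6/2 = 5.5 m.
Total vertical stress at mid-clay: σ_v = 17.6×2.7 + 18.8×2.8 = 100.16 kPa.
Pore pressure: u = 9.81×(5.5 − 2.3) = 31.392 kPa.
Initial effective stress: σ'_0 = σ_v − u = 100.16 − 31.392 = 68.768 kPa.
Final effective stress: σ'_f = σ'_0 + Δσ = 68.768 + 27.1 = 95.868 kPa.
Normally consolidated clay, so the full stress increment lies on the virgin compression line:
S_c = C_c·H/(1+e₀)·log₁₀(σ'_f/σ'_0) = 0.31×5.6/(1+0.78)×log₁₀(95.868/68.768)
    = 0.97528 × 0.14429 = 0.1407 m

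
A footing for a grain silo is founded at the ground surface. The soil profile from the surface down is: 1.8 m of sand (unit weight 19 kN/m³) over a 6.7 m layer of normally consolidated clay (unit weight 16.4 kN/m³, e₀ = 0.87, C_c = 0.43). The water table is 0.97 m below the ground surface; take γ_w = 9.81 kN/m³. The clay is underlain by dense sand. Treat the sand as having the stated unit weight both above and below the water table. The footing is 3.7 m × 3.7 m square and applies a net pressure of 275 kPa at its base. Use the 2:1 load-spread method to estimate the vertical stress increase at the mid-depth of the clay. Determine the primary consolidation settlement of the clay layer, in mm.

Mid-depth of clay below the ground surface: z = 1.8 + 6.7/2 = 5.15 m.
Total vertical stress at mid-clay: σ_v = 19×1.8 + 16.4×3.35 = 89.14 kPa.
Pore pressure: u = 9.81×(5.15 − 0.97) = 41.006 kPa.
Initial effective stress: σ'_0 = σ_v − u = 89.14 − 41.006 = 48.134 kPa.
Stress increase at mid-clay by the 2:1 spreading method:
Δσ = qBL/((B+z)(L+z)) = 275×3.7×3.7/((3.7+5.15)(3.7+5.15)) = 48.067 kPa
Final effective stress: σ'_f = σ'_0 + Δσ = 48.134 + 48.067 = 96.201 kPa.
Normally consolidated clay, so the full stress increment lies on the virgin compression line:
S_c = C_c·H/(1+e₀)·log₁₀(σ'_f/σ'_0) = 0.43×6.7/(1+0.87)×log₁₀(96.201/48.134)
    = 1.5406 × 0.30073 = 0.4633 m

S_c ≈ 463 mm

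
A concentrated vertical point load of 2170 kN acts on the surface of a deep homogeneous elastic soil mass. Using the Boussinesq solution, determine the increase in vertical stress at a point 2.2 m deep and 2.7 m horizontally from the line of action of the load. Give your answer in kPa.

Δσ_z ≈ 21.5 kPa

Boussinesq vertical stress below a point load on an elastic half-space:
Δσ_z = 3P/(2πz²) · [1 + (r/z)²]^(−5/2)
r/z = 2.7/2.2 = 1.2273; [1+(r/z)²]^(−5/2) = 0.10057.
Δσ_z = 3×2170/(2π×2.2²) × 0.10057 = 214.07 × 0.10057 = 21.53 kPa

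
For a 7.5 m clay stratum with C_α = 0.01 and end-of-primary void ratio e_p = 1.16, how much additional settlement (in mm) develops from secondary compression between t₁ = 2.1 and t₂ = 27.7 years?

Secondary compression: S_s = C_α·H/(1+e_p)·log₁₀(t₂/t₁)
S_s = 0.01×7.5/(1+1.16)×log₁₀(27.7/2.1)
    = 0.03472 × 1.12 = 0.0389 m

S_s ≈ 38.9 mm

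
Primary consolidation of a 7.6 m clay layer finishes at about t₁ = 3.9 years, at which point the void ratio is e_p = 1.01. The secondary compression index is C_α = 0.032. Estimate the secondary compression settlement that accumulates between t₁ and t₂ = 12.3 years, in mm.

S_s ≈ 60.4 mm

Secondary compression: S_s = C_α·H/(1+e_p)·log₁₀(t₂/t₁)
S_s = 0.032×7.6/(1+1.01)×log₁₀(12.3/3.9)
    = 0.121 × 0.4988 = 0.06036 m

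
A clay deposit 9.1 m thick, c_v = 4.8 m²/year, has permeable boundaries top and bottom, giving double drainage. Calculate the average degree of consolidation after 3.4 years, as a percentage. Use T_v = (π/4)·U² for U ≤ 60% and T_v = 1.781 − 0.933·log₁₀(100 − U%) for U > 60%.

Drainage path length: H_d = H/2 = 4.55 m (double drainage).
T_v = c_v·t/H_d² = 4.8×3.4/4.55² = 0.78831.
T_v = 0.78831 corresponds to the U > 60% branch:
U = 1 − 10^((1.781 − T_v)/0.933)/100 = 0.8841

U ≈ 88.4 %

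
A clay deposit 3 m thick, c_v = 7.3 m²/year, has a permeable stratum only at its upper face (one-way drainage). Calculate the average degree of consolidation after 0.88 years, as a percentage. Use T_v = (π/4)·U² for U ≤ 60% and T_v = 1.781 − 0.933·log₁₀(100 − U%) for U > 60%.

Drainage path length: H_d = H = 3 m (single drainage).
T_v = c_v·t/H_d² = 7.3×0.88/3² = 0.71378.
T_v = 0.71378 corresponds to the U > 60% branch:
U = 1 − 10^((1.781 − T_v)/0.933)/100 = 0.8607

U ≈ 86.1 %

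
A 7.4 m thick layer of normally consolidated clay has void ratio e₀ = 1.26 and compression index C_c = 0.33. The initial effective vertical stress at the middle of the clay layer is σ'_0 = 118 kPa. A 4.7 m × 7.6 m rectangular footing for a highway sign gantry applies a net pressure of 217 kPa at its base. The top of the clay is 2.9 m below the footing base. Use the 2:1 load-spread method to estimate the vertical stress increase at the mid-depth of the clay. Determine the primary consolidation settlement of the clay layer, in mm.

Mid-depth of clay below the footing base: z = 2.9 + 7.4/2 = 6.6 m.
Stress increase at mid-clay by the 2:1 spreading method:
Δσ = qBL/((B+z)(L+z)) = 217×4.7×7.6/((4.7+6.6)(7.6+6.6)) = 48.306 kPa
Final effective stress: σ'_f = σ'_0 + Δσ = 118 + 48.306 = 166.31 kPa.
Normally consolidated clay, so the full stress increment lies on the virgin compression line:
S_c = C_c·H/(1+e₀)·log₁₀(σ'_f/σ'_0) = 0.33×7.4/(1+1.26)×log₁₀(166.31/118)
    = 1.0805 × 0.14904 = 0.161 m

S_c ≈ 161 mm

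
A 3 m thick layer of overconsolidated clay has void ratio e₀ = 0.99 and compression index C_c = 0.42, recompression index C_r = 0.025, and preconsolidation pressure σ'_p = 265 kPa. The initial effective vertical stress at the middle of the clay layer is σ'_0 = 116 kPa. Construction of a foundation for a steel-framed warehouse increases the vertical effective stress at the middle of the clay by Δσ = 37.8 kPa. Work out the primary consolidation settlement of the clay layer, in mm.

Final effective stress: σ'_f = 116 + 37.8 = 153.8 kPa.
σ'_f = 153.8 ≤ σ'_p = 265 kPa, so the clay remains overconsolidated and only the recompression index applies:
S_c = C_r·H/(1+e₀)·log₁₀(σ'_f/σ'_0) = 0.025×3/1.99×log₁₀(153.8/116)
    = 0.037688 × 0.1225 = 0.004617 m

S_c ≈ 4.62 mm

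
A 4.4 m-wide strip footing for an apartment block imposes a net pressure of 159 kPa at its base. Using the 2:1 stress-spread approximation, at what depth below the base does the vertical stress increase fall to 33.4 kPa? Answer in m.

2:1 spreading — at depth z the loaded area has grown by z in each plan dimension:
qB/(B+z) = Δσ_z ⇒ z = qB/Δσ_z − B = 159×4.4/33.4 − 4.4 = 16.55 m

z ≈ 16.5 m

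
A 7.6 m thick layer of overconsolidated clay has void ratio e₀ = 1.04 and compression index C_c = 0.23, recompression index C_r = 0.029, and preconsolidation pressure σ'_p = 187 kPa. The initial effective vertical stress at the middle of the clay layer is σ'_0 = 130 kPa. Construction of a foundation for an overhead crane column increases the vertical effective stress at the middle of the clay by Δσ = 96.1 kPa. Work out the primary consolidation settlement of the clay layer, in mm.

S_c ≈ 87.7 mm

Final effective stress: σ'_f = 130 + 96.1 = 226.1 kPa.
σ'_f = 226.1 > σ'_p = 187 kPa, so the stress path crosses the preconsolidation pressure — recompression up to σ'_p, then virgin compression beyond:
S_c = H/(1+e₀)·[C_r·log₁₀(σ'_p/σ'_0) + C_c·log₁₀(σ'_f/σ'_p)]
    = 7.6/2.04 × [0.029×log₁₀(187/130) + 0.23×log₁₀(226.1/187)]
    = 3.7255 × [0.004579 + 0.018966] = 0.08772 m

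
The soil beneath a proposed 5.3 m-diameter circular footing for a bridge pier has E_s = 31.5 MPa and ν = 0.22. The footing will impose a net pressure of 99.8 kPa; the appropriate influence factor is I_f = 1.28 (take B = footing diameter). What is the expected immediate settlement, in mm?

S_e ≈ 20.5 mm

Immediate (elastic) settlement: S_e = q·B·(1−ν²)/E_s · I_f.
E_s = 31.5 MPa = 31500 kPa.
S_e = 99.8 × 5.3 × (1 − 0.22²) / 31500 × 1.28
    = 99.8 × 5.3 × 0.9516 / 31500 × 1.28
    = 0.02045 m = 20.45 mm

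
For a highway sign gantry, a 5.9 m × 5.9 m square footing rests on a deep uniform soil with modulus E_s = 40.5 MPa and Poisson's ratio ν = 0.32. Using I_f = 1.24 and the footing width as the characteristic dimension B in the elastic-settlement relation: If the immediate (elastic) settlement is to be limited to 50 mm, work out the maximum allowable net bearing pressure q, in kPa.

q ≈ 308 kPa

E_s = 40.5 MPa = 40500 kPa.
S_e = q·B·(1−ν²)/E_s · I_f  ⇒  q = S_e·E_s / (B·(1−ν²)·I_f).
q = 0.05 × 40500 / (5.9 × 0.8976 × 1.24) = 308.4 kPa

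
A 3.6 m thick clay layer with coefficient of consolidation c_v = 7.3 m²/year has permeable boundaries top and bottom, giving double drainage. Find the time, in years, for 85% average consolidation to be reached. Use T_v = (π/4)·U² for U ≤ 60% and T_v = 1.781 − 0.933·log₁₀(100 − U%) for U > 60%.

Drainage path length: H_d = H/2 = 1.8 m (double drainage).
U > 60%: T_v = 1.781 − 0.933·log₁₀(100 − 85) = 0.68371.
t = T_v·H_d²/c_v = 0.68371×1.8²/7.3 = 0.3035 years.

t ≈ 0.303 years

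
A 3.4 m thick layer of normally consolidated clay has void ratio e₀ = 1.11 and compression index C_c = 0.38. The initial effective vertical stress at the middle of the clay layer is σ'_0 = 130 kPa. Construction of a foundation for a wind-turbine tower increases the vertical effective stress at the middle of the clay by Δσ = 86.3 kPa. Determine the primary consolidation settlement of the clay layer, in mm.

Final effective stress: σ'_f = σ'_0 + Δσ = 130 + 86.3 = 216.3 kPa.
Normally consolidated clay, so the full stress increment lies on the virgin compression line:
S_c = C_c·H/(1+e₀)·log₁₀(σ'_f/σ'_0) = 0.38×3.4/(1+1.11)×log₁₀(216.3/130)
    = 0.61232 × 0.22111 = 0.1354 m

S_c ≈ 135 mm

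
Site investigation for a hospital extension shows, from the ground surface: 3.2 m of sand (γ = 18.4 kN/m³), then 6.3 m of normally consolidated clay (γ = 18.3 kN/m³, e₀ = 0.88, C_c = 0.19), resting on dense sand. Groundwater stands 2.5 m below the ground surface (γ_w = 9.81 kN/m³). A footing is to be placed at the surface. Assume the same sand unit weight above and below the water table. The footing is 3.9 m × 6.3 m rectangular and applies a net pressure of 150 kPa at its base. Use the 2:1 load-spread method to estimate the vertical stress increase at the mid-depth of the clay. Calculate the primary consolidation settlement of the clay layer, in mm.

S_c ≈ 85.2 mm

Mid-depth of clay below the ground surface: z = 3.2 + 6.3/2 = 6.35 m.
Total vertical stress at mid-clay: σ_v = 18.4×3.2 + 18.3×3.15 = 116.53 kPa.
Pore pressure: u = 9.81×(6.35 − 2.5) = 37.769 kPa.
Initial effective stress: σ'_0 = σ_v − u = 116.53 − 37.769 = 78.761 kPa.
Stress increase at mid-clay by the 2:1 spreading method:
Δσ = qBL/((B+z)(L+z)) = 150×3.9×6.3/((3.9+6.35)(6.3+6.35)) = 28.424 kPa
Final effective stress: σ'_f = σ'_0 + Δσ = 78.761 + 28.424 = 107.19 kPa.
Normally consolidated clay, so the full stress increment lies on the virgin compression line:
S_c = C_c·H/(1+e₀)·log₁₀(σ'_f/σ'_0) = 0.19×6.3/(1+0.88)×log₁₀(107.19/78.761)
    = 0.6367 × 0.13384 = 0.08522 m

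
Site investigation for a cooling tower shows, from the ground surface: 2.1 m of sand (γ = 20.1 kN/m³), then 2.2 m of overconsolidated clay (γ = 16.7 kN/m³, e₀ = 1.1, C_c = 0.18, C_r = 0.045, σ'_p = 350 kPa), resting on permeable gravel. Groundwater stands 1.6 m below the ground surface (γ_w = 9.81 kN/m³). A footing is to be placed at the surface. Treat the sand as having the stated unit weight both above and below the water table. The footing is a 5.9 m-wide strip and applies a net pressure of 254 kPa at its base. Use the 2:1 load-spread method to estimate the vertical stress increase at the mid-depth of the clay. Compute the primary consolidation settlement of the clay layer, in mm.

Mid-depth of clay below the ground surface: z = 2.1 + 2.2/2 = 3.2 m.
Total vertical stress at mid-clay: σ_v = 20.1×2.1 + 16.7×1.1 = 60.58 kPa.
Pore pressure: u = 9.81×(3.2 − 1.6) = 15.696 kPa.
Initial effective stress: σ'_0 = σ_v − u = 60.58 − 15.696 = 44.884 kPa.
Stress increase at mid-clay by the 2:1 spreading method:
Δσ = qB/(B+z) = 254×5.9/(5.9+3.2) = 164.68 kPa
Final effective stress: σ'_f = 44.884 + 164.68 = 209.56 kPa.
σ'_f = 209.56 ≤ σ'_p = 350 kPa, so the clay remains overconsolidated and only the recompression index applies:
S_c = C_r·H/(1+e₀)·log₁₀(σ'_f/σ'_0) = 0.045×2.2/2.1×log₁₀(209.56/44.884)
    = 0.047142 × 0.66922 = 0.03155 m

S_c ≈ 31.5 mm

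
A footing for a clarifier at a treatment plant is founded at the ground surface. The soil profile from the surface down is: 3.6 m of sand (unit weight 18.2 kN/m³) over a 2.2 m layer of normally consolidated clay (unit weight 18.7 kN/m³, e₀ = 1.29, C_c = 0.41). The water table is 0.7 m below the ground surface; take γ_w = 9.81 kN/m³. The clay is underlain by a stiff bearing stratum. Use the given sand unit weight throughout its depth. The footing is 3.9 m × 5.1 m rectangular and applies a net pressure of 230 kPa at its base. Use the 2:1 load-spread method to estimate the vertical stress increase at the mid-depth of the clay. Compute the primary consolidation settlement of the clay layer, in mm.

S_c ≈ 132 mm

Mid-depth of clay below the ground surface: z = 3.6 + 2.2/2 = 4.7 m.
Total vertical stress at mid-clay: σ_v = 18.2×3.6 + 18.7×1.1 = 86.09 kPa.
Pore pressure: u = 9.81×(4.7 − 0.7) = 39.24 kPa.
Initial effective stress: σ'_0 = σ_v − u = 86.09 − 39.24 = 46.85 kPa.
Stress increase at mid-clay by the 2:1 spreading method:
Δσ = qBL/((B+z)(L+z)) = 230×3.9×5.1/((3.9+4.7)(5.1+4.7)) = 54.28 kPa
Final effective stress: σ'_f = σ'_0 + Δσ = 46.85 + 54.28 = 101.13 kPa.
Normally consolidated clay, so the full stress increment lies on the virgin compression line:
S_c = C_c·H/(1+e₀)·log₁₀(σ'_f/σ'_0) = 0.41×2.2/(1+1.29)×log₁₀(101.13/46.85)
    = 0.39389 × 0.33417 = 0.1316 m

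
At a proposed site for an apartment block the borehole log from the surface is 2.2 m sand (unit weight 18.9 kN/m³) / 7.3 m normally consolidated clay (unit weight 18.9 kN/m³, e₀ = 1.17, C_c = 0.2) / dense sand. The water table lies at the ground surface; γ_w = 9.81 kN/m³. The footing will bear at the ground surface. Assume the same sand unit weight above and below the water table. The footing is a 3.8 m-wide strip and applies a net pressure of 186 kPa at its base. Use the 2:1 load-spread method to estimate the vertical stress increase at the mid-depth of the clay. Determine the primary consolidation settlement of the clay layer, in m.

S_c ≈ 0.253 m

Mid-depth of clay below the ground surface: z = 2.2 + 7.3/2 = 5.85 m.
Total vertical stress at mid-clay: σ_v = 18.9×2.2 + 18.9×3.65 = 110.56 kPa.
Pore pressure: u = 9.81×(5.85 − 0) = 57.389 kPa.
Initial effective stress: σ'_0 = σ_v − u = 110.56 − 57.389 = 53.171 kPa.
Stress increase at mid-clay by the 2:1 spreading method:
Δσ = qB/(B+z) = 186×3.8/(3.8+5.85) = 73.244 kPa
Final effective stress: σ'_f = σ'_0 + Δσ = 53.171 + 73.244 = 126.41 kPa.
Normally consolidated clay, so the full stress increment lies on the virgin compression line:
S_c = C_c·H/(1+e₀)·log₁₀(σ'_f/σ'_0) = 0.2×7.3/(1+1.17)×log₁₀(126.41/53.171)
    = 0.67281 × 0.37611 = 0.2531 m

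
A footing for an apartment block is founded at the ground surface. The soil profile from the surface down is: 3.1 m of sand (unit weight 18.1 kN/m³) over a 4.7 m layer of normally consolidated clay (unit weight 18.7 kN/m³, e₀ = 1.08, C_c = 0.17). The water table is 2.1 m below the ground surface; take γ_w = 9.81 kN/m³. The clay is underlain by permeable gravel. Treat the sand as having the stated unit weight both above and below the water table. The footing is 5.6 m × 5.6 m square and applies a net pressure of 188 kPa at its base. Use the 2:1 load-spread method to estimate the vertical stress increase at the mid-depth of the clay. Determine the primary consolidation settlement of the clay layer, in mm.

Mid-depth of clay below the ground surface: z = 3.1 + 4.7/2 = 5.45 m.
Total vertical stress at mid-clay: σ_v = 18.1×3.1 + 18.7×2.35 = 100.06 kPa.
Pore pressure: u = 9.81×(5.45 − 2.1) = 32.864 kPa.
Initial effective stress: σ'_0 = σ_v − u = 100.06 − 32.864 = 67.196 kPa.
Stress increase at mid-clay by the 2:1 spreading method:
Δσ = qBL/((B+z)(L+z)) = 188×5.6×5.6/((5.6+5.45)(5.6+5.45)) = 48.285 kPa
Final effective stress: σ'_f = σ'_0 + Δσ = 67.196 + 48.285 = 115.48 kPa.
Normally consolidated clay, so the full stress increment lies on the virgin compression line:
S_c = C_c·H/(1+e₀)·log₁₀(σ'_f/σ'_0) = 0.17×4.7/(1+1.08)×log₁₀(115.48/67.196)
    = 0.38413 × 0.23516 = 0.09033 m

S_c ≈ 90.3 mm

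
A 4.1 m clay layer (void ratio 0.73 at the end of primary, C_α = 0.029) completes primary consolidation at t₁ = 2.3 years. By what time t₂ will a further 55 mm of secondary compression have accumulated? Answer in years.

t₂ ≈ 14.5 years

S_s = C_α·H/(1+e_p)·log₁₀(t₂/t₁) ⇒ log₁₀(t₂/t₁) = S_s·(1+e_p)/(C_α·H).
log₁₀(t₂/t₁) = 0.055 × (1+0.73) / (0.029×4.1) = 0.8003
t₂ = t₁ × 10^0.8003 = 2.3 × 6.313 = 14.52 years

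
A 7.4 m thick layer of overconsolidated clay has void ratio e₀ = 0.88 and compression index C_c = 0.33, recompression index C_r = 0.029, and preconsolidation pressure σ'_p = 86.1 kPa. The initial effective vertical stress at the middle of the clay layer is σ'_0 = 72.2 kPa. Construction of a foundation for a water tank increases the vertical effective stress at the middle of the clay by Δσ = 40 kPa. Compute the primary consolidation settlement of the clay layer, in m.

S_c ≈ 0.158 m

Final effective stress: σ'_f = 72.2 + 40 = 112.2 kPa.
σ'_f = 112.2 > σ'_p = 86.1 kPa, so the stress path crosses the preconsolidation pressure — recompression up to σ'_p, then virgin compression beyond:
S_c = H/(1+e₀)·[C_r·log₁₀(σ'_p/σ'_0) + C_c·log₁₀(σ'_f/σ'_p)]
    = 7.4/1.88 × [0.029×log₁₀(86.1/72.2) + 0.33×log₁₀(112.2/86.1)]
    = 3.9362 × [0.0022175 + 0.037947] = 0.1581 m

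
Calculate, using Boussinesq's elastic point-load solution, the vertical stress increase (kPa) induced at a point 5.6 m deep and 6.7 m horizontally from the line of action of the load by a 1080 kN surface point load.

Δσ_z ≈ 1.78 kPa

Boussinesq vertical stress below a point load on an elastic half-space:
Δσ_z = 3P/(2πz²) · [1 + (r/z)²]^(−5/2)
r/z = 6.7/5.6 = 1.1964; [1+(r/z)²]^(−5/2) = 0.10848.
Δσ_z = 3×1080/(2π×5.6²) × 0.10848 = 16.443 × 0.10848 = 1.784 kPa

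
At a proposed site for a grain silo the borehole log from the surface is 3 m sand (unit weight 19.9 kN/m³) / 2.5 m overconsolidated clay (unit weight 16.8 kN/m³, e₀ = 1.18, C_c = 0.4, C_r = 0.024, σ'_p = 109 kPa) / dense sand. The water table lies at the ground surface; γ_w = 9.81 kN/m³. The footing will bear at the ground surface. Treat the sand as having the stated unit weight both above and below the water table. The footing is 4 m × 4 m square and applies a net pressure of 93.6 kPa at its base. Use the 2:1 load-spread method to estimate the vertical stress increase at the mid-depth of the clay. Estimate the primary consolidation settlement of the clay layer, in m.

S_c ≈ 0.00535 m

Mid-depth of clay below the ground surface: z = 3 + 2.5/2 = 4.25 m.
Total vertical stress at mid-clay: σ_v = 19.9×3 + 16.8×1.25 = 80.7 kPa.
Pore pressure: u = 9.81×(4.25 − 0) = 41.693 kPa.
Initial effective stress: σ'_0 = σ_v − u = 80.7 − 41.693 = 39.007 kPa.
Stress increase at mid-clay by the 2:1 spreading method:
Δσ = qBL/((B+z)(L+z)) = 93.6×4×4/((4+4.25)(4+4.25)) = 22.003 kPa
Final effective stress: σ'_f = 39.007 + 22.003 = 61.01 kPa.
σ'_f = 61.01 ≤ σ'_p = 109 kPa, so the clay remains overconsolidated and only the recompression index applies:
S_c = C_r·H/(1+e₀)·log₁₀(σ'_f/σ'_0) = 0.024×2.5/2.18×log₁₀(61.01/39.007)
    = 0.027523 × 0.19426 = 0.005347 m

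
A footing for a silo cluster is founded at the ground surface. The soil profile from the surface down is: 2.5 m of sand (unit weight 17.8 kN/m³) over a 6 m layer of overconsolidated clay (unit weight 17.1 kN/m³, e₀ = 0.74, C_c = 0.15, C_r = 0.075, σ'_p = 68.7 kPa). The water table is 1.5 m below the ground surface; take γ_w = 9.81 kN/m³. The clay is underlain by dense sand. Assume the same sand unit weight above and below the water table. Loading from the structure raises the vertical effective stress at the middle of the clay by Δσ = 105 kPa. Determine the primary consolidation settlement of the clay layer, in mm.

Mid-depth of clay below the ground surface: z = 2.5 + 6/2 = 5.5 m.
Total vertical stress at mid-clay: σ_v = 17.8×2.5 + 17.1×3 = 95.8 kPa.
Pore pressure: u = 9.81×(5.5 − 1.5) = 39.24 kPa.
Initial effective stress: σ'_0 = σ_v − u = 95.8 − 39.24 = 56.56 kPa.
Final effective stress: σ'_f = 56.56 + 105 = 161.56 kPa.
σ'_f = 161.56 > σ'_p = 68.7 kPa, so the stress path crosses the preconsolidation pressure — recompression up to σ'_p, then virgin compression beyond:
S_c = H/(1+e₀)·[C_r·log₁₀(σ'_p/σ'_0) + C_c·log₁₀(σ'_f/σ'_p)]
    = 6/1.74 × [0.075×log₁₀(68.7/56.56) + 0.15×log₁₀(161.56/68.7)]
    = 3.4483 × [0.0063336 + 0.055707] = 0.2139 m

S_c ≈ 214 mm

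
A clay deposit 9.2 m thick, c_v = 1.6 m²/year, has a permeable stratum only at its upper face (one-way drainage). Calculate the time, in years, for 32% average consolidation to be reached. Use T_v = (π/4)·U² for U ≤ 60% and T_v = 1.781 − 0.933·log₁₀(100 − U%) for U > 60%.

t ≈ 4.25 years

Drainage path length: H_d = H = 9.2 m (single drainage).
U ≤ 60%: T_v = (π/4)·U² = (π/4)×0.32² = 0.080425.
t = T_v·H_d²/c_v = 0.080425×9.2²/1.6 = 4.254 years.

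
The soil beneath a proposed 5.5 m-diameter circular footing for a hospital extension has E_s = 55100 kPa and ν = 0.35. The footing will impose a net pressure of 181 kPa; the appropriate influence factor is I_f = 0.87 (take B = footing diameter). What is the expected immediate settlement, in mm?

Immediate (elastic) settlement: S_e = q·B·(1−ν²)/E_s · I_f.
S_e = 181 × 5.5 × (1 − 0.35²) / 55100 × 0.87
    = 181 × 5.5 × 0.8775 / 55100 × 0.87
    = 0.01379 m = 13.79 mm

S_e ≈ 13.8 mm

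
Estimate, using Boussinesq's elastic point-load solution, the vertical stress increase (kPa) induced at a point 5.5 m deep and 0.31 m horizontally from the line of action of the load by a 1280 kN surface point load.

Δσ_z ≈ 20 kPa

Boussinesq vertical stress below a point load on an elastic half-space:
Δσ_z = 3P/(2πz²) · [1 + (r/z)²]^(−5/2)
r/z = 0.31/5.5 = 0.056364; [1+(r/z)²]^(−5/2) = 0.9921.
Δσ_z = 3×1280/(2π×5.5²) × 0.9921 = 20.203 × 0.9921 = 20.04 kPa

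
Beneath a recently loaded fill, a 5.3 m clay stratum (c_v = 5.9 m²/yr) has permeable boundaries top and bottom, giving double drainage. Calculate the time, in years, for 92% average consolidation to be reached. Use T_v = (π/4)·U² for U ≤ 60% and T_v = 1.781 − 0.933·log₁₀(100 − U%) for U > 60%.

t ≈ 1.12 years

Drainage path length: H_d = H/2 = 2.65 m (double drainage).
U > 60%: T_v = 1.781 − 0.933·log₁₀(100 − 92) = 0.93842.
t = T_v·H_d²/c_v = 0.93842×2.65²/5.9 = 1.117 years.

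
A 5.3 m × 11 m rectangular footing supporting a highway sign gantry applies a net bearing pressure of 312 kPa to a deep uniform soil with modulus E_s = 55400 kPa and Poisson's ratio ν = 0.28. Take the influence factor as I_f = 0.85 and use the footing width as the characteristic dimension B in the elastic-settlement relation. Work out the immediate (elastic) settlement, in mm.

Immediate (elastic) settlement: S_e = q·B·(1−ν²)/E_s · I_f.
S_e = 312 × 5.3 × (1 − 0.28²) / 55400 × 0.85
    = 312 × 5.3 × 0.9216 / 55400 × 0.85
    = 0.02338 m = 23.38 mm

S_e ≈ 23.4 mm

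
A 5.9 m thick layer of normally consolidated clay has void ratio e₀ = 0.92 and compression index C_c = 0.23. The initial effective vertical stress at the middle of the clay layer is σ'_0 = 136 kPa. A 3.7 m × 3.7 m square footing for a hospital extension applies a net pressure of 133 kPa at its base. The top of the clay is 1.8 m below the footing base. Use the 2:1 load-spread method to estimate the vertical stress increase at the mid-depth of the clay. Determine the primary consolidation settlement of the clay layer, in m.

S_c ≈ 0.0527 m

Mid-depth of clay below the footing base: z = 1.8 + 5.9/2 = 4.75 m.
Stress increase at mid-clay by the 2:1 spreading method:
Δσ = qBL/((B+z)(L+z)) = 133×3.7×3.7/((3.7+4.75)(3.7+4.75)) = 25.5 kPa
Final effective stress: σ'_f = σ'_0 + Δσ = 136 + 25.5 = 161.5 kPa.
Normally consolidated clay, so the full stress increment lies on the virgin compression line:
S_c = C_c·H/(1+e₀)·log₁₀(σ'_f/σ'_0) = 0.23×5.9/(1+0.92)×log₁₀(161.5/136)
    = 0.70677 × 0.074634 = 0.05275 m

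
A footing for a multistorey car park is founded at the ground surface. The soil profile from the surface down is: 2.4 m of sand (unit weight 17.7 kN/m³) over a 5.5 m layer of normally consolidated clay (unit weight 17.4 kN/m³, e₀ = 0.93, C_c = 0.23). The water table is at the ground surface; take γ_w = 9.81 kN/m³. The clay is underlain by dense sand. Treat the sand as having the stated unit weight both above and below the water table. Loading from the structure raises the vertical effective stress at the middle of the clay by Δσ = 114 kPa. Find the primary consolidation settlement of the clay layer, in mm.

S_c ≈ 385 mm

Mid-depth of clay below the ground surface: z = 2.4 + 5.5/2 = 5.15 m.
Total vertical stress at mid-clay: σ_v = 17.7×2.4 + 17.4×2.75 = 90.33 kPa.
Pore pressure: u = 9.81×(5.15 − 0) = 50.522 kPa.
Initial effective stress: σ'_0 = σ_v − u = 90.33 − 50.522 = 39.808 kPa.
Final effective stress: σ'_f = σ'_0 + Δσ = 39.808 + 114 = 153.81 kPa.
Normally consolidated clay, so the full stress increment lies on the virgin compression line:
S_c = C_c·H/(1+e₀)·log₁₀(σ'_f/σ'_0) = 0.23×5.5/(1+0.93)×log₁₀(153.81/39.808)
    = 0.65544 × 0.58701 = 0.3847 m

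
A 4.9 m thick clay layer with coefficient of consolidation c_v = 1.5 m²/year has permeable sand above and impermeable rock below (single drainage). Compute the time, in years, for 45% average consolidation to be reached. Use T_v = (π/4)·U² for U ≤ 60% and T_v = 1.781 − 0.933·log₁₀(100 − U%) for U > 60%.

t ≈ 2.55 years

Drainage path length: H_d = H = 4.9 m (single drainage).
U ≤ 60%: T_v = (π/4)·U² = (π/4)×0.45² = 0.15904.
t = T_v·H_d²/c_v = 0.15904×4.9²/1.5 = 2.546 years.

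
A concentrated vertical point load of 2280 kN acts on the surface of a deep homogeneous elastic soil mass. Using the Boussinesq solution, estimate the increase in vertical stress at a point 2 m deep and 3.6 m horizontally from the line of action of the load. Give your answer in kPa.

Boussinesq vertical stress below a point load on an elastic half-space:
Δσ_z = 3P/(2πz²) · [1 + (r/z)²]^(−5/2)
r/z = 3.6/2 = 1.8; [1+(r/z)²]^(−5/2) = 0.027014.
Δσ_z = 3×2280/(2π×2²) × 0.027014 = 272.15 × 0.027014 = 7.352 kPa

Δσ_z ≈ 7.35 kPa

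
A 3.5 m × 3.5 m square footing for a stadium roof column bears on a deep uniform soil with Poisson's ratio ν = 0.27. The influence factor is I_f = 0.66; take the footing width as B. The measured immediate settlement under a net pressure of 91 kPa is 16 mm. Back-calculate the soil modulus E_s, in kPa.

S_e = q·B·(1−ν²)/E_s · I_f  ⇒  E_s = q·B·(1−ν²)·I_f / S_e.
E_s = 91 × 3.5 × 0.9271 × 0.66 / 0.016 = 12180 kPa

E_s ≈ 12200 kPa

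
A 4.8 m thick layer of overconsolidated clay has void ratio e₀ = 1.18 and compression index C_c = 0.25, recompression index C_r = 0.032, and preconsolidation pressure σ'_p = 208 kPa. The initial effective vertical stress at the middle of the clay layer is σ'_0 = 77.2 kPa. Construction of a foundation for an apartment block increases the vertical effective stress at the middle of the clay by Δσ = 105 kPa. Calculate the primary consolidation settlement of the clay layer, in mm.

S_c ≈ 26.3 mm

Final effective stress: σ'_f = 77.2 + 105 = 182.2 kPa.
σ'_f = 182.2 ≤ σ'_p = 208 kPa, so the clay remains overconsolidated and only the recompression index applies:
S_c = C_r·H/(1+e₀)·log₁₀(σ'_f/σ'_0) = 0.032×4.8/2.18×log₁₀(182.2/77.2)
    = 0.070458 × 0.37293 = 0.02628 m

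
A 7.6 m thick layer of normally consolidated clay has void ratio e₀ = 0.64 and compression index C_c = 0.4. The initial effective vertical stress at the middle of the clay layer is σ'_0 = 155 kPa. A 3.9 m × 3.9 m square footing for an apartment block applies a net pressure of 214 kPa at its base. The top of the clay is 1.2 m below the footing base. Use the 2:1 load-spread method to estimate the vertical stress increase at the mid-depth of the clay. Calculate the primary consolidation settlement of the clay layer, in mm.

S_c ≈ 189 mm

Mid-depth of clay below the footing base: z = 1.2 + 7.6/2 = 5 m.
Stress increase at mid-clay by the 2:1 spreading method:
Δσ = qBL/((B+z)(L+z)) = 214×3.9×3.9/((3.9+5)(3.9+5)) = 41.093 kPa
Final effective stress: σ'_f = σ'_0 + Δσ = 155 + 41.093 = 196.09 kPa.
Normally consolidated clay, so the full stress increment lies on the virgin compression line:
S_c = C_c·H/(1+e₀)·log₁₀(σ'_f/σ'_0) = 0.4×7.6/(1+0.64)×log₁₀(196.09/155)
    = 1.8537 × 0.10212 = 0.1893 m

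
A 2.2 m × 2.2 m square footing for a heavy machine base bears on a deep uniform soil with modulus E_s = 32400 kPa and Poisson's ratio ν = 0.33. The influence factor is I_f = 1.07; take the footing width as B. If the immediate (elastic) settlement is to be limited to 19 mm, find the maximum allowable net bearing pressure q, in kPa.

S_e = q·B·(1−ν²)/E_s · I_f  ⇒  q = S_e·E_s / (B·(1−ν²)·I_f).
q = 0.019 × 32400 / (2.2 × 0.8911 × 1.07) = 293.5 kPa

q ≈ 293 kPa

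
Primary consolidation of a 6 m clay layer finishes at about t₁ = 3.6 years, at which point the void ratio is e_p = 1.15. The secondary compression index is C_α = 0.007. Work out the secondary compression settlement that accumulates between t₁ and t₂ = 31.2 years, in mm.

Secondary compression: S_s = C_α·H/(1+e_p)·log₁₀(t₂/t₁)
S_s = 0.007×6/(1+1.15)×log₁₀(31.2/3.6)
    = 0.01953 × 0.9379 = 0.01832 m

S_s ≈ 18.3 mm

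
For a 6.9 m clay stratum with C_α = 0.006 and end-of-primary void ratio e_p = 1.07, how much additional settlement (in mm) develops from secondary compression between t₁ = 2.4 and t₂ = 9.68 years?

S_s ≈ 12.1 mm

Secondary compression: S_s = C_α·H/(1+e_p)·log₁₀(t₂/t₁)
S_s = 0.006×6.9/(1+1.07)×log₁₀(9.68/2.4)
    = 0.02 × 0.6057 = 0.01211 m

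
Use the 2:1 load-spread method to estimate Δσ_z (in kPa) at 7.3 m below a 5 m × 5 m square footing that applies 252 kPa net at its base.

Δσ_z ≈ 41.6 kPa

By the 2:1 method the load spreads at 1 horizontal : 2 vertical, so at depth z the loaded area has grown by z in each plan dimension:
Δσ = qBL/((B+z)(L+z)) = 252×5×5/((5+7.3)(5+7.3)) = 41.642 kPa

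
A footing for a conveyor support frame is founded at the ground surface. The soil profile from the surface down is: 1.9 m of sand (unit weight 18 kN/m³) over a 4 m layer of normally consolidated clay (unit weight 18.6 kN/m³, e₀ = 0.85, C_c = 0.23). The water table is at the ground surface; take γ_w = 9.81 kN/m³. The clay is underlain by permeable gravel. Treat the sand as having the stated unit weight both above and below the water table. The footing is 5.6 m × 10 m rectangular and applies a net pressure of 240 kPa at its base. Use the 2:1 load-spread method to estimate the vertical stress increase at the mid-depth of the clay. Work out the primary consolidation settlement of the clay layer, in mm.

Mid-depth of clay below the ground surface: z = 1.9 + 4/2 = 3.9 m.
Total vertical stress at mid-clay: σ_v = 18×1.9 + 18.6×2 = 71.4 kPa.
Pore pressure: u = 9.81×(3.9 − 0) = 38.259 kPa.
Initial effective stress: σ'_0 = σ_v − u = 71.4 − 38.259 = 33.141 kPa.
Stress increase at mid-clay by the 2:1 spreading method:
Δσ = qBL/((B+z)(L+z)) = 240×5.6×10/((5.6+3.9)(10+3.9)) = 101.78 kPa
Final effective stress: σ'_f = σ'_0 + Δσ = 33.141 + 101.78 = 134.92 kPa.
Normally consolidated clay, so the full stress increment lies on the virgin compression line:
S_c = C_c·H/(1+e₀)·log₁₀(σ'_f/σ'_0) = 0.23×4/(1+0.85)×log₁₀(134.92/33.141)
    = 0.4973 × 0.60971 = 0.3032 m

S_c ≈ 303 mm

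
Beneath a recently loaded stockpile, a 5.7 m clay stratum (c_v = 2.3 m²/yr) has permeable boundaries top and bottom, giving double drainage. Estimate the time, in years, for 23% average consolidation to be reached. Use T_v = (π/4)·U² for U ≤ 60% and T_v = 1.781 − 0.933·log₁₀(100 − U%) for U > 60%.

Drainage path length: H_d = H/2 = 2.85 m (double drainage).
U ≤ 60%: T_v = (π/4)·U² = (π/4)×0.23² = 0.041548.
t = T_v·H_d²/c_v = 0.041548×2.85²/2.3 = 0.1467 years.

t ≈ 0.147 years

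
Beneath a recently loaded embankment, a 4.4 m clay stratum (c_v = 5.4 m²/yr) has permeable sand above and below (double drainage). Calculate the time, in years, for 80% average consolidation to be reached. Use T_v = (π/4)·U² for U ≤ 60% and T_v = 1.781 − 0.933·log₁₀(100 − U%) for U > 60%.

Drainage path length: H_d = H/2 = 2.2 m (double drainage).
U > 60%: T_v = 1.781 − 0.933·log₁₀(100 − 80) = 0.56714.
t = T_v·H_d²/c_v = 0.56714×2.2²/5.4 = 0.5083 years.

t ≈ 0.508 years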